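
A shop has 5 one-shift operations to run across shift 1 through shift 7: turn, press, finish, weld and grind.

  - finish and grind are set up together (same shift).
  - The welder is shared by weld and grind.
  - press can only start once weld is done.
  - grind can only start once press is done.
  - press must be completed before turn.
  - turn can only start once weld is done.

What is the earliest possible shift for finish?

shift 3

Finish must be in the same shift as grind, which can't be before shift 3, so finish is at least shift 3.
finish at shift 3 is achievable: grind in shift 3, weld in shift 1, turn in shift 3, press in shift 2, finish in shift 3.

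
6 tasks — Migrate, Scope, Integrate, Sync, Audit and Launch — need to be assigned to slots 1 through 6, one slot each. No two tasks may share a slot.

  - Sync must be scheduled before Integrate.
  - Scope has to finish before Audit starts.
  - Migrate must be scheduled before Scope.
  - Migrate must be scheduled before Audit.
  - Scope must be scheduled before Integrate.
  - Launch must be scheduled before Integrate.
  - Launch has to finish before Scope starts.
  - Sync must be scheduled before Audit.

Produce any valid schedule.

Sync=4; Migrate=1; Audit=6; Scope=3; Integrate=5; Launch=2

Checking: Sync(4) before Integrate(5); Migrate(1) before Audit(6); Launch(2) before Scope(3); Migrate(1) before Scope(3); Launch(2) before Integrate(5); Sync(4) before Audit(6); Scope(3) before Integrate(5); Scope(3) before Audit(6); max 1 per slot (cap 1).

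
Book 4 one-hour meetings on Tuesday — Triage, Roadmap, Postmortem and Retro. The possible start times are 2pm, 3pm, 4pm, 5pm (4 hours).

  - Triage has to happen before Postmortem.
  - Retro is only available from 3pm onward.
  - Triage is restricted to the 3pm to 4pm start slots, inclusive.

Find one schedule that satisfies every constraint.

Roadmap in 2pm, Retro in 3pm, Triage in 3pm, Postmortem in 4pm

Checking: Triage(3pm) before Postmortem(4pm); Triage=3pm in [3pm,4pm]; Retro=3pm in [3pm,5pm].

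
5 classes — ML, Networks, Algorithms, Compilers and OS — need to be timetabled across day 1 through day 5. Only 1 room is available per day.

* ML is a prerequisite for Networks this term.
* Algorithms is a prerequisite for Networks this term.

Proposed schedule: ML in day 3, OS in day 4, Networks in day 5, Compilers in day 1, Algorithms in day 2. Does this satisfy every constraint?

Algorithms is a prerequisite for Networks this term — holds.
ML is a prerequisite for Networks this term — holds.
Only 1 room is available per day — holds.

Valid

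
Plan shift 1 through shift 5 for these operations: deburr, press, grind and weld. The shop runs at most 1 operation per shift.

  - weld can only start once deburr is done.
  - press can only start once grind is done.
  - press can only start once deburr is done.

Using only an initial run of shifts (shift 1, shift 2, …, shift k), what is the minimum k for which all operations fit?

4

The precedence chain requires at least 2 distinct shifts.
With at most 1 per shift and 4 operations, at least 4 shifts are needed.
4 works (last occupied shift: shift 4): for example weld -> shift 4; press -> shift 3; deburr -> shift 1; grind -> shift 2.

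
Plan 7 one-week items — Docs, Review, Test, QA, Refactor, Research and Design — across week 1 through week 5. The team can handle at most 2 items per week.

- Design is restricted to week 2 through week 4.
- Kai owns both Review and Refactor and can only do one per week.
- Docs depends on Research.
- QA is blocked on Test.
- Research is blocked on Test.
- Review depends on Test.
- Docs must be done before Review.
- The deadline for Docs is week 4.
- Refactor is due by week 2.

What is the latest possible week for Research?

Precedence pushes Research to at least week 2; downstream work caps Research at week 3.
Research at week 3 is achievable: QA -> week 2; Design -> week 2; Review -> week 5; Research -> week 3; Refactor -> week 1; Test -> week 1; Docs -> week 4.

week 3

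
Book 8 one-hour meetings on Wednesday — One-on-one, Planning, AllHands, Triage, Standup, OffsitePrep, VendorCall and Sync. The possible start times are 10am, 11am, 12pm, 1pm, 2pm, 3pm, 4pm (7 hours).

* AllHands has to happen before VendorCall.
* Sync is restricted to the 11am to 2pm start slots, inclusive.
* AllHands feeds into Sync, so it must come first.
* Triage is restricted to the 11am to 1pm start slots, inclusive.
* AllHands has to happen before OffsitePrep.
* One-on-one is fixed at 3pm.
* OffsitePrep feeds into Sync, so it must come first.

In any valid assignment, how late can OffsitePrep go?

Precedence pushes OffsitePrep to at least 11am; downstream work caps OffsitePrep at 1pm.
OffsitePrep at 1pm is achievable: AllHands -> 10am, Planning -> 10am, OffsitePrep -> 1pm, VendorCall -> 11am, Triage -> 11am, Sync -> 2pm, Standup -> 10am, One-on-one -> 3pm.

1pm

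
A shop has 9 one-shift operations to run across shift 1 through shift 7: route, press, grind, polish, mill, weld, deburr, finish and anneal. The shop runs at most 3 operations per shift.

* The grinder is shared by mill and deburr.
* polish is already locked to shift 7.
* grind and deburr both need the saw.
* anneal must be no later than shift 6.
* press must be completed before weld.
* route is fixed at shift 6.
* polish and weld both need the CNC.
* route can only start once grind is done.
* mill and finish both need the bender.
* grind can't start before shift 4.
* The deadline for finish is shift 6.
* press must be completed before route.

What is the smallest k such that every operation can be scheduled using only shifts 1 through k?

7 shifts

The precedence chain requires at least 2 distinct shifts.
With at most 3 per shift and 9 operations, at least 3 shifts are needed.
polish can't be placed before shift 7, so the schedule must run through at least shift 7.
7 works (last occupied shift: shift 7): for example press in shift 1; route in shift 6; deburr in shift 3; mill in shift 2; finish in shift 1; anneal in shift 1; polish in shift 7; grind in shift 4; weld in shift 2.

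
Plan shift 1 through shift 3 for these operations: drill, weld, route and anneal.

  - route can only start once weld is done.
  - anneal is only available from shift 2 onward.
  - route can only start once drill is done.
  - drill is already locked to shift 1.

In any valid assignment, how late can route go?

Precedence pushes route to at least shift 2.
route at shift 3 is achievable: weld=shift 1; drill=shift 1; anneal=shift 2; route=shift 3.

shift 3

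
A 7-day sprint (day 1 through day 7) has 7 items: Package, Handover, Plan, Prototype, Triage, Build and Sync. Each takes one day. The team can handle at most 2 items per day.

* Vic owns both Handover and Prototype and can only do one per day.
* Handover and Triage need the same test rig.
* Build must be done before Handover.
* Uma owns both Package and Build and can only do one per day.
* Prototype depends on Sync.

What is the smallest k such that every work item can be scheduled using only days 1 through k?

4 days

The precedence chain requires at least 2 distinct days.
With at most 2 per day and 7 work items, at least 4 days are needed.
4 works (last occupied day: day 4): for example Package=day 2; Plan=day 3; Triage=day 4; Prototype=day 3; Build=day 1; Handover=day 2; Sync=day 1.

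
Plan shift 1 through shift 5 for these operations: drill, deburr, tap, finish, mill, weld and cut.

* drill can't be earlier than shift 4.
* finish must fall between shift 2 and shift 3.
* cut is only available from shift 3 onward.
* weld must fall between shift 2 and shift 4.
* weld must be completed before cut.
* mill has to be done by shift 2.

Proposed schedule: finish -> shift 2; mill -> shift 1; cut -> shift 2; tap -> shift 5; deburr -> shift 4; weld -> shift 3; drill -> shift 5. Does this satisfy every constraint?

Invalid. cut is only available from shift 3 onward.

weld must fall between shift 2 and shift 4 — holds.
finish must fall between shift 2 and shift 3 — holds.
weld must be completed before cut — violated.
mill has to be done by shift 2 — holds.
cut is only available from shift 3 onward — violated.
drill can't be earlier than shift 4 — holds.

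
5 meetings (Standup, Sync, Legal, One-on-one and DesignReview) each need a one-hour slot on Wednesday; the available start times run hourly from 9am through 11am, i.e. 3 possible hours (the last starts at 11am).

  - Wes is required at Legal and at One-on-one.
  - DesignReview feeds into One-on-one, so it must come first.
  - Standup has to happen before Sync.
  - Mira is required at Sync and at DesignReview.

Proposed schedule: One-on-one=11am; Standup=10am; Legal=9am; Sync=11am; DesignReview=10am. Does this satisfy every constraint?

Valid

Mira is required at Sync and at DesignReview — holds.
DesignReview feeds into One-on-one, so it must come first — holds.
Standup has to happen before Sync — holds.
Wes is required at Legal and at One-on-one — holds.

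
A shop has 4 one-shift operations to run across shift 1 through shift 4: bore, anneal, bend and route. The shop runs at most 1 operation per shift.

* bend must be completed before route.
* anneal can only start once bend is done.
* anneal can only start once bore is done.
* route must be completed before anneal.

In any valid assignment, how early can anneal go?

shift 4

Precedence pushes anneal to at least shift 3.
anneal at shift 4 is achievable: bend=shift 1; anneal=shift 4; bore=shift 3; route=shift 2.
Nothing earlier works — the capacity limit rule out every shift before shift 4.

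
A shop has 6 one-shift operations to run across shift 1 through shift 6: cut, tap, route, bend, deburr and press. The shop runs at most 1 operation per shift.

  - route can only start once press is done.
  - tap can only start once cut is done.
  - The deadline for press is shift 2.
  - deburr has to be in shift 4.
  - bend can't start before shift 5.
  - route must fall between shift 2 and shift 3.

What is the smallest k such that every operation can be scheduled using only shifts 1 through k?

The precedence chain requires at least 2 distinct shifts.
With at most 1 per shift and 6 operations, at least 6 shifts are needed.
bend can't be placed before shift 5, so the schedule must run through at least shift 5.
6 works (last occupied shift: shift 6): for example press=shift 1; route=shift 2; tap=shift 6; cut=shift 3; bend=shift 5; deburr=shift 4.

6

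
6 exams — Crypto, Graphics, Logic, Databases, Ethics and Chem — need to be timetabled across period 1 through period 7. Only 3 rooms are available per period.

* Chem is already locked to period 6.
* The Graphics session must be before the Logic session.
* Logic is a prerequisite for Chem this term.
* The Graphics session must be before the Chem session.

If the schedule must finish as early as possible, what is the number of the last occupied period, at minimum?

6

The precedence chain requires at least 3 distinct periods.
With at most 3 per period and 6 exams, at least 2 periods are needed.
Chem can't be placed before period 6, so the schedule must run through at least period 6.
6 works (last occupied period: period 6): for example Chem -> period 6, Logic -> period 2, Graphics -> period 1, Databases -> period 1, Ethics -> period 2, Crypto -> period 1.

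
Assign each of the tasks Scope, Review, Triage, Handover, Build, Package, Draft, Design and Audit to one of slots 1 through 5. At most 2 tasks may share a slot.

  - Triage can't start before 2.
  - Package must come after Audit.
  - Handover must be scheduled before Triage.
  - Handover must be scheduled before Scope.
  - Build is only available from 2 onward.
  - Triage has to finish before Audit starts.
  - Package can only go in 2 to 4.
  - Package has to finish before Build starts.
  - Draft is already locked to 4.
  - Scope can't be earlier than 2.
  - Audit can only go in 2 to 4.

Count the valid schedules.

Splitting on Scope: it can be 2 (6), 3 (6), 5 (6). Listing each branch's schedules as (Review, Triage, Handover, Build, Package, Draft, Design, Audit):
Scope=2: (1,2,1,5,4,4,3,3) (1,2,1,5,4,4,5,3) (3,2,1,5,4,4,1,3) (3,2,1,5,4,4,5,3) (5,2,1,5,4,4,1,3) (5,2,1,5,4,4,3,3) — 6.
Scope=3: (1,2,1,5,4,4,2,3) (1,2,1,5,4,4,5,3) (2,2,1,5,4,4,1,3) (2,2,1,5,4,4,5,3) (5,2,1,5,4,4,1,3) (5,2,1,5,4,4,2,3) — 6.
Scope=5: (1,2,1,5,4,4,2,3) (1,2,1,5,4,4,3,3) (2,2,1,5,4,4,1,3) (2,2,1,5,4,4,3,3) (3,2,1,5,4,4,1,3) (3,2,1,5,4,4,2,3) — 6.
Summing: 6 + 6 + 6 = 18.

18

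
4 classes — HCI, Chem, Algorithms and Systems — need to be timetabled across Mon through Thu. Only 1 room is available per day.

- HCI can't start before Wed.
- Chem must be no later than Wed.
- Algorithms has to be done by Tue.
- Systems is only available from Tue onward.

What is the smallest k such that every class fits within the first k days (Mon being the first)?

With at most 1 per day and 4 classes, at least 4 days are needed.
HCI can't be placed before Wed — that is day 3 counting from Mon — so the schedule must run through at least 3 days.
4 works (last occupied day: Thu): for example Chem=Tue, HCI=Wed, Systems=Thu, Algorithms=Mon.

4 days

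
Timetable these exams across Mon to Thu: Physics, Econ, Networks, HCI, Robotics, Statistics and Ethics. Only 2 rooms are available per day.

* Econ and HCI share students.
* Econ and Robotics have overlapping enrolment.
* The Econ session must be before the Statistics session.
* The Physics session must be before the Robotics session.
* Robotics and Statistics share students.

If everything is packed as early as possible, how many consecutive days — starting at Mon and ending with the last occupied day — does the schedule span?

4

The precedence chain requires at least 2 distinct days.
With at most 2 per day and 7 exams, at least 4 days are needed.
4 works (last occupied day: Thu): for example Physics=Mon; Statistics=Wed; Networks=Tue; Econ=Mon; HCI=Wed; Robotics=Tue; Ethics=Thu.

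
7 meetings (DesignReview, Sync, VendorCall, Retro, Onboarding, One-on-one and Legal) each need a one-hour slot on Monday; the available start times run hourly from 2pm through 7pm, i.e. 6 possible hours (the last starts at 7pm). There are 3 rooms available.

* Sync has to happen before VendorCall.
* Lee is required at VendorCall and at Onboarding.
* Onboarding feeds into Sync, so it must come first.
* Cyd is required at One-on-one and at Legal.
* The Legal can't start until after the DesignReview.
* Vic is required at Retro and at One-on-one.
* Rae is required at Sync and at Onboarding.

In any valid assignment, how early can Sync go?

3pm

Precedence pushes Sync to at least 3pm; downstream work caps Sync at 6pm.
Sync at 3pm is achievable: One-on-one -> 4pm, Onboarding -> 2pm, Legal -> 3pm, Sync -> 3pm, VendorCall -> 4pm, Retro -> 2pm, DesignReview -> 2pm.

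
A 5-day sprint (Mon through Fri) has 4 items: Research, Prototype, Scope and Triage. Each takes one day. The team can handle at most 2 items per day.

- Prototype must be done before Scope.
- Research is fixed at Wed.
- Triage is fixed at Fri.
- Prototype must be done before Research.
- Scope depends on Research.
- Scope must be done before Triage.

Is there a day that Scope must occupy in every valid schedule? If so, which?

Research is fixed at Wed and must come before Scope, so Scope is at least Thu.
Triage is fixed at Fri and must come after Scope, so Scope is at most Thu.
So Scope must be Thu.

Thu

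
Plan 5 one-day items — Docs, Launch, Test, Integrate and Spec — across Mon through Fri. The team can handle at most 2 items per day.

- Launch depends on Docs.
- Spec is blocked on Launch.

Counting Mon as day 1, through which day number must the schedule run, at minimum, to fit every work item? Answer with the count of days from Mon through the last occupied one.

The precedence chain requires at least 3 distinct days.
With at most 2 per day and 5 work items, at least 3 days are needed.
3 works (last occupied day: Wed): for example Test -> Mon; Integrate -> Tue; Spec -> Wed; Docs -> Mon; Launch -> Tue.

3 days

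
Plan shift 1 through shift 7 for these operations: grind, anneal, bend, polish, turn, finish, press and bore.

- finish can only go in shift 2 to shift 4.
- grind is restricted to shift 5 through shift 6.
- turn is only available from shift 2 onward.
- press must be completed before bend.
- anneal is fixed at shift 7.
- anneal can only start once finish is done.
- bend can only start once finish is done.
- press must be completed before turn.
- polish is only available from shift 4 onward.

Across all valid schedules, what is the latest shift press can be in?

Downstream work caps press at shift 6.
press at shift 6 is achievable: finish=shift 2, press=shift 6, turn=shift 7, polish=shift 4, bore=shift 1, anneal=shift 7, bend=shift 7, grind=shift 5.

shift 6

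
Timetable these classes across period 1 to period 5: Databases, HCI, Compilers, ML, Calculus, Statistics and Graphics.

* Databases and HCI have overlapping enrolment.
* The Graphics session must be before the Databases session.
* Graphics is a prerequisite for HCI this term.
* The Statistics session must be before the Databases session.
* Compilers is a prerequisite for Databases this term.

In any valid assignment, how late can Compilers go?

period 4

Downstream work caps Compilers at period 4.
Compilers at period 4 is achievable: Calculus -> period 1, Databases -> period 5, Graphics -> period 1, Statistics -> period 1, Compilers -> period 4, HCI -> period 2, ML -> period 1.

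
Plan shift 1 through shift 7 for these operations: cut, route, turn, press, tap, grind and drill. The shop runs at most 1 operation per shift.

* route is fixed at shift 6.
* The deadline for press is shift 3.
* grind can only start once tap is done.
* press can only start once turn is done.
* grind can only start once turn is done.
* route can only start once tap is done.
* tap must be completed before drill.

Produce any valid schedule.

turn=shift 1; route=shift 6; drill=shift 5; cut=shift 7; tap=shift 3; grind=shift 4; press=shift 2

Checking: tap(shift 3) before grind(shift 4); tap(shift 3) before route(shift 6); tap(shift 3) before drill(shift 5); turn(shift 1) before grind(shift 4); turn(shift 1) before press(shift 2); route=shift 6 in [shift 6,shift 6]; press=shift 2 in [shift 1,shift 3]; max 1 per shift (cap 1).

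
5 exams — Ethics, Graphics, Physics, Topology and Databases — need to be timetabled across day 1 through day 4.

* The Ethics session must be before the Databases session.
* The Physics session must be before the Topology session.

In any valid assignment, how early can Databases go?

Precedence pushes Databases to at least day 2.
Databases at day 2 is achievable: Topology=day 2, Physics=day 1, Databases=day 2, Graphics=day 1, Ethics=day 1.

day 2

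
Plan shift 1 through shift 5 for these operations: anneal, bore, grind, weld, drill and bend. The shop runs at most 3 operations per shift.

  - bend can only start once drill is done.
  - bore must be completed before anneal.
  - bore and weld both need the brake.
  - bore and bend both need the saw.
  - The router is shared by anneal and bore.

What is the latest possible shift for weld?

weld at shift 5 is achievable: bend -> shift 2, grind -> shift 1, weld -> shift 5, bore -> shift 1, drill -> shift 1, anneal -> shift 2.

shift 5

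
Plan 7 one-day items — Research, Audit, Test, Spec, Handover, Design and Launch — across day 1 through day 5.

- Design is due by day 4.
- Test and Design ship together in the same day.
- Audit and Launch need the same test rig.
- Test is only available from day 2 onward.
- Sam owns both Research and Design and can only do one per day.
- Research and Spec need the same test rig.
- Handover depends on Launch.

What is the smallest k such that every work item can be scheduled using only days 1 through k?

2

The precedence chain requires at least 2 distinct days.
2 works (last occupied day: day 2): for example Audit -> day 2, Launch -> day 1, Spec -> day 2, Research -> day 1, Test -> day 2, Handover -> day 2, Design -> day 2.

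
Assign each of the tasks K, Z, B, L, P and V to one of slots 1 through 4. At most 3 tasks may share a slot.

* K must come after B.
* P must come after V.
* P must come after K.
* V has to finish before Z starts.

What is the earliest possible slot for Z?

Precedence pushes Z to at least 2.
Z at 2 is achievable: K=2, V=1, B=1, L=1, Z=2, P=3.

2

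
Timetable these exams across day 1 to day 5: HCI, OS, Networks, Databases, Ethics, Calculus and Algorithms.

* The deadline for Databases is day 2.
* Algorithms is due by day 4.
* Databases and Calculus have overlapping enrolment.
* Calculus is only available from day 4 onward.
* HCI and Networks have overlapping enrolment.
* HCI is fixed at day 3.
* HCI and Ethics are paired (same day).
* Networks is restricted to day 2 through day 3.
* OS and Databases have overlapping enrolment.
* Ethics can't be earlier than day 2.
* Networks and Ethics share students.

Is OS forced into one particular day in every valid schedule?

OS can be day 1 (e.g. OS in day 1, Databases in day 2, Networks in day 2, Ethics in day 3, HCI in day 3, Calculus in day 4, Algorithms in day 1) or day 2 (e.g. HCI -> day 3; Algorithms -> day 1; Databases -> day 1; OS -> day 2; Networks -> day 2; Ethics -> day 3; Calculus -> day 4).

No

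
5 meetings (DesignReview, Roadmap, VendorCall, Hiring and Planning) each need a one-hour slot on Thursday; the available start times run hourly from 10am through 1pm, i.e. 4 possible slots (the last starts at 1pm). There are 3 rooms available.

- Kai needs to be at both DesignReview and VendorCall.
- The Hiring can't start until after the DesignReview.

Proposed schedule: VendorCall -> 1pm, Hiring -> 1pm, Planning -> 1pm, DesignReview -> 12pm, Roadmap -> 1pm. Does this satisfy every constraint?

There are 3 rooms available — violated.
The Hiring can't start until after the DesignReview — holds.
Kai needs to be at both DesignReview and VendorCall — holds.

No. There are 3 rooms available is not satisfied.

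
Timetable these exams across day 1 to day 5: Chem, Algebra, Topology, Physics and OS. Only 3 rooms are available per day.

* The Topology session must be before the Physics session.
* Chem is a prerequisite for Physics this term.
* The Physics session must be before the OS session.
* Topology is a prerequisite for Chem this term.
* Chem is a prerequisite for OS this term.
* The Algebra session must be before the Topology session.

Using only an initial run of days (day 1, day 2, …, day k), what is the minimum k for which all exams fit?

The precedence chain requires at least 5 distinct days.
With at most 3 per day and 5 exams, at least 2 days are needed.
5 works (last occupied day: day 5): for example Algebra=day 1, OS=day 5, Topology=day 2, Physics=day 4, Chem=day 3.

5 days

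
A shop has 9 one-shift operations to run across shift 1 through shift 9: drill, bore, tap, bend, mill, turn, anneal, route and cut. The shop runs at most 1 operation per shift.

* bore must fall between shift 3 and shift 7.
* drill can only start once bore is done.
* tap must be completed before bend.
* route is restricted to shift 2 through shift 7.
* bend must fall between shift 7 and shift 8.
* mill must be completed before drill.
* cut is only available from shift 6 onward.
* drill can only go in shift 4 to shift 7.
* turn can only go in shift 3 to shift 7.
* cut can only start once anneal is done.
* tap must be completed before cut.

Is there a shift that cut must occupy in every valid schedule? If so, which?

Cut is available from shift 6.
So cut is pinned to shift 9.

shift 9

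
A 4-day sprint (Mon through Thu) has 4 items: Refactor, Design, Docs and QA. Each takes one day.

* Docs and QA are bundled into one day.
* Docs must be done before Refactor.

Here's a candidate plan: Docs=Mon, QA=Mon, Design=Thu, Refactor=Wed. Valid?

Yes

Docs must be done before Refactor — holds.
Docs and QA are bundled into one day — holds.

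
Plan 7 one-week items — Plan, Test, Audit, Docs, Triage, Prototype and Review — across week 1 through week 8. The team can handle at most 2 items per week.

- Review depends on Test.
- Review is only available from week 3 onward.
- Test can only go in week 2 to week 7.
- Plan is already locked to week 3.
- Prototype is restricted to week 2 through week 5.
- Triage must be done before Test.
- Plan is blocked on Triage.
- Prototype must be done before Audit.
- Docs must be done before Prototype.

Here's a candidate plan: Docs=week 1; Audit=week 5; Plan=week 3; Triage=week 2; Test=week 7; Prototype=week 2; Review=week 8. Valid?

Valid

Review is only available from week 3 onward — holds.
Triage must be done before Test — holds.
Docs must be done before Prototype — holds.
Plan is blocked on Triage — holds.
Test can only go in week 2 to week 7 — holds.
Review depends on Test — holds.
The team can handle at most 2 items per week — holds.
Prototype is restricted to week 2 through week 5 — holds.
Plan is already locked to week 3 — holds.
Prototype must be done before Audit — holds.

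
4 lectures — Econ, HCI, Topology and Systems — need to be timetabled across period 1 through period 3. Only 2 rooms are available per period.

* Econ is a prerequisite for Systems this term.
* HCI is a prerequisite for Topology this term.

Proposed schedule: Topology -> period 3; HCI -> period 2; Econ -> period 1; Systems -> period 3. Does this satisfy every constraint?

Yes

HCI is a prerequisite for Topology this term — holds.
Econ is a prerequisite for Systems this term — holds.
Only 2 rooms are available per period — holds.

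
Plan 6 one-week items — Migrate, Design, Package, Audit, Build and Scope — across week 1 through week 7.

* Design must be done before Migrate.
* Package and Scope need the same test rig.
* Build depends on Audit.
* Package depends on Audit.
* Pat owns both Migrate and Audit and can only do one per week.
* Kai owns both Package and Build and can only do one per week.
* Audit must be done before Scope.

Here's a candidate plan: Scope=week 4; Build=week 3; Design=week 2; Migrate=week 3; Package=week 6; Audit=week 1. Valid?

Yes

Package and Scope need the same test rig — holds.
Kai owns both Package and Build and can only do one per week — holds.
Design must be done before Migrate — holds.
Package depends on Audit — holds.
Audit must be done before Scope — holds.
Build depends on Audit — holds.
Pat owns both Migrate and Audit and can only do one per week — holds.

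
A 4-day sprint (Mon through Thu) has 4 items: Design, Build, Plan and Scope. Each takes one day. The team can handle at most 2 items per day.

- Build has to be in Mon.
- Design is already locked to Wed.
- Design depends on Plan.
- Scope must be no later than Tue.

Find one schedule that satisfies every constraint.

Scope in Mon; Design in Wed; Plan in Tue; Build in Mon

Checking: Plan(Tue) before Design(Wed); Build=Mon in [Mon,Mon]; Scope=Mon in [Mon,Tue]; Design=Wed in [Wed,Wed]; max 2 per day (cap 2).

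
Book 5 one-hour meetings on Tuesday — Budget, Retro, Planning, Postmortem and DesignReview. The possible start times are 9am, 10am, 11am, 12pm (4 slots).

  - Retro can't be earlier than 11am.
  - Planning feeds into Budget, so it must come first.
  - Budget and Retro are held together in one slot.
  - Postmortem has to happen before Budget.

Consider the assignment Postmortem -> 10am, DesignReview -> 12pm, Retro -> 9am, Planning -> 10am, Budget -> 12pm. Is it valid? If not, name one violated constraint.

Budget and Retro are held together in one slot — violated.
Planning feeds into Budget, so it must come first — holds.
Retro can't be earlier than 11am — violated.
Postmortem has to happen before Budget — holds.

No. Budget and Retro are held together in one slot is not satisfied.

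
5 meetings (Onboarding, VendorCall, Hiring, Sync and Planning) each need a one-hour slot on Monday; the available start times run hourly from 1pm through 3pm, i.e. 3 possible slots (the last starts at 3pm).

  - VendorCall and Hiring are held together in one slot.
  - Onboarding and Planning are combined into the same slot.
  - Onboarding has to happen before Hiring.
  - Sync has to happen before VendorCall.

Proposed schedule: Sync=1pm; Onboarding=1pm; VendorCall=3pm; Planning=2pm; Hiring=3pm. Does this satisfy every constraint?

No. Onboarding and Planning are combined into the same slot is not satisfied.

Sync has to happen before VendorCall — holds.
VendorCall and Hiring are held together in one slot — holds.
Onboarding and Planning are combined into the same slot — violated.
Onboarding has to happen before Hiring — holds.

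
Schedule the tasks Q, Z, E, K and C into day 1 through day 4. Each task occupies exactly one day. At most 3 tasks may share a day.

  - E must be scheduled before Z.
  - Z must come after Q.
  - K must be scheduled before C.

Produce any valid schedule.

K in day 1, Z in day 2, Q in day 1, C in day 2, E in day 1

Checking: Q(day 1) before Z(day 2); K(day 1) before C(day 2); E(day 1) before Z(day 2); max 3 per day (cap 3).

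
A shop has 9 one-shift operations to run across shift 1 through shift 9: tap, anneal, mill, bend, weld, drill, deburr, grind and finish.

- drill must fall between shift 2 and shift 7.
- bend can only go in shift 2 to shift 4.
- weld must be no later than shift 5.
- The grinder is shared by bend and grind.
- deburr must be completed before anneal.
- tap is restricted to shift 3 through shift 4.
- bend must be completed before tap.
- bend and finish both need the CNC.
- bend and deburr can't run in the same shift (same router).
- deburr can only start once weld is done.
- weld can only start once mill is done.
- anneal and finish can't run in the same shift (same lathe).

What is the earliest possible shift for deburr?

Precedence pushes deburr to at least shift 3; downstream work caps deburr at shift 8.
deburr at shift 3 is achievable: weld=shift 2, mill=shift 1, finish=shift 1, deburr=shift 3, drill=shift 2, tap=shift 3, bend=shift 2, grind=shift 1, anneal=shift 4.

shift 3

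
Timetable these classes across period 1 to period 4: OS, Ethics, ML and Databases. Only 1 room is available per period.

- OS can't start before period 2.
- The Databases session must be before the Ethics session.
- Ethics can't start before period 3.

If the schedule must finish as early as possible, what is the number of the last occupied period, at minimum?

The precedence chain requires at least 2 distinct periods.
With at most 1 per period and 4 classes, at least 4 periods are needed.
Ethics can't be placed before period 3, so the schedule must run through at least period 3.
4 works (last occupied period: period 4): for example ML -> period 4, OS -> period 2, Ethics -> period 3, Databases -> period 1.

4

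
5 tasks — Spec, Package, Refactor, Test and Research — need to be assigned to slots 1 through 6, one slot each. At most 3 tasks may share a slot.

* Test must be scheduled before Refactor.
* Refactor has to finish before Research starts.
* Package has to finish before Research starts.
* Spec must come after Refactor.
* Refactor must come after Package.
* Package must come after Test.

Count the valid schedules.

Splitting on Spec: it can be 4 (3), 5 (9), 6 (15). Listing each branch's schedules as (Package, Refactor, Test, Research):
Spec=4: (2,3,1,4) (2,3,1,5) (2,3,1,6) — 3.
Spec=5: (2,3,1,4) (2,3,1,5) (2,3,1,6) (2,4,1,5) (2,4,1,6) (3,4,1,5) (3,4,1,6) (3,4,2,5) (3,4,2,6) — 9.
Spec=6: (2,3,1,4) (2,3,1,5) (2,3,1,6) (2,4,1,5) (2,4,1,6) (2,5,1,6) (3,4,1,5) (3,4,1,6) (3,4,2,5) (3,4,2,6) (3,5,1,6) (3,5,2,6) (4,5,1,6) (4,5,2,6) (4,5,3,6) — 15.
Summing: 3 + 9 + 15 = 27.

27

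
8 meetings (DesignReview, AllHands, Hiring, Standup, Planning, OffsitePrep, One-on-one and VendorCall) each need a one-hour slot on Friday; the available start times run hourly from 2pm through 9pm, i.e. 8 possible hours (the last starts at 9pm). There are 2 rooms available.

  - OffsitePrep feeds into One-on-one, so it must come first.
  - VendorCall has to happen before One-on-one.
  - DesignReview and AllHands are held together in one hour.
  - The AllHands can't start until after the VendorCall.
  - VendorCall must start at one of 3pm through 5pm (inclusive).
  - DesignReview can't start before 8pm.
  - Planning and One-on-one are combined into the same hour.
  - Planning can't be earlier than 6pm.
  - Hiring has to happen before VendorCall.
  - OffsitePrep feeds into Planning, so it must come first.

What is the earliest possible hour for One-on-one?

One-on-one must be in the same hour as Planning, which can't be before 6pm, so One-on-one is at least 6pm.
One-on-one at 6pm is achievable: One-on-one in 6pm; AllHands in 8pm; DesignReview in 8pm; Hiring in 2pm; Planning in 6pm; OffsitePrep in 2pm; Standup in 3pm; VendorCall in 3pm.

6pm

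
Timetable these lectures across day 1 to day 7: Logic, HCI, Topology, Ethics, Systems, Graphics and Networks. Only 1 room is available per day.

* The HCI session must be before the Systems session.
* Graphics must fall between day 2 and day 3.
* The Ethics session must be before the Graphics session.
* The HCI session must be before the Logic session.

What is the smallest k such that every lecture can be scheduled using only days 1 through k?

The precedence chain requires at least 2 distinct days.
With at most 1 per day and 7 lectures, at least 7 days are needed.
7 works (last occupied day: day 7): for example HCI=day 3, Networks=day 7, Topology=day 6, Ethics=day 1, Systems=day 5, Graphics=day 2, Logic=day 4.

7 days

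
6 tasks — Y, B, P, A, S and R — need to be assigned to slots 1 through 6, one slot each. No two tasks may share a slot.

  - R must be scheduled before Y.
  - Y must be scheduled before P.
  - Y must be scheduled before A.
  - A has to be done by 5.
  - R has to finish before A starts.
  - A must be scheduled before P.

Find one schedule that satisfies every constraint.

A=3, R=1, B=5, S=6, P=4, Y=2

Checking: R(1) before Y(2); R(1) before A(3); Y(2) before P(4); Y(2) before A(3); A(3) before P(4); A=3 in [1,5]; max 1 per slot (cap 1).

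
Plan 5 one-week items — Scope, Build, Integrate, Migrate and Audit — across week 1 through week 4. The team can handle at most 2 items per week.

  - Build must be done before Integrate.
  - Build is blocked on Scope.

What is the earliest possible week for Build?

week 2

Precedence pushes Build to at least week 2; downstream work caps Build at week 3.
Build at week 2 is achievable: Audit=week 2, Build=week 2, Migrate=week 1, Integrate=week 3, Scope=week 1.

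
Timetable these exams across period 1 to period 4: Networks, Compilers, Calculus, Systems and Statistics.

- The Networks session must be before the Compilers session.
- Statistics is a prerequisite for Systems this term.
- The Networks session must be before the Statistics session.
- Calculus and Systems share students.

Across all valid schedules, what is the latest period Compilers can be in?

period 4

Precedence pushes Compilers to at least period 2.
Compilers at period 4 is achievable: Networks=period 1; Systems=period 3; Calculus=period 1; Compilers=period 4; Statistics=period 2.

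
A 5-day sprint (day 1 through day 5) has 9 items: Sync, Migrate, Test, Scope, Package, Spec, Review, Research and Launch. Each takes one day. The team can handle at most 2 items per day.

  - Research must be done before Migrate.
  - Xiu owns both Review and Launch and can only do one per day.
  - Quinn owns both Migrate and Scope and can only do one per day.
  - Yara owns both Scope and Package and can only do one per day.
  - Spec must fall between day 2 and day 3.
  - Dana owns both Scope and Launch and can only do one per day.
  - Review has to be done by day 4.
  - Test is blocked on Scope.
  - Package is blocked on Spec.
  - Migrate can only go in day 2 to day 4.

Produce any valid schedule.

Spec -> day 2, Scope -> day 3, Research -> day 1, Package -> day 4, Review -> day 1, Sync -> day 3, Migrate -> day 2, Test -> day 4, Launch -> day 5

Checking: Scope(day 3) before Test(day 4); Spec(day 2) before Package(day 4); Research(day 1) before Migrate(day 2); Scope(day 3) != Package(day 4); Review(day 1) != Launch(day 5); Migrate(day 2) != Scope(day 3); Scope(day 3) != Launch(day 5); Spec=day 2 in [day 2,day 3]; Migrate=day 2 in [day 2,day 4]; Review=day 1 in [day 1,day 4]; max 2 per day (cap 2).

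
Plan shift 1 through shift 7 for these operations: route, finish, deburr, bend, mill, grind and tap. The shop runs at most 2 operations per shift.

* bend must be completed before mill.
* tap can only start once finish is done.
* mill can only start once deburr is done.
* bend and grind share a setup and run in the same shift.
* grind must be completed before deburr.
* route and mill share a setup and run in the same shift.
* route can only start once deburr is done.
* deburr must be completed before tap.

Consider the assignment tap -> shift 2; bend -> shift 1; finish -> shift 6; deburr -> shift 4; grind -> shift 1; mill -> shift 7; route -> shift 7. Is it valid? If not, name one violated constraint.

bend and grind share a setup and run in the same shift — holds.
tap can only start once finish is done — violated.
mill can only start once deburr is done — holds.
route can only start once deburr is done — holds.
deburr must be completed before tap — violated.
bend must be completed before mill — holds.
grind must be completed before deburr — holds.
route and mill share a setup and run in the same shift — holds.
The shop runs at most 2 operations per shift — holds.

No. tap can only start once finish is done is not satisfied.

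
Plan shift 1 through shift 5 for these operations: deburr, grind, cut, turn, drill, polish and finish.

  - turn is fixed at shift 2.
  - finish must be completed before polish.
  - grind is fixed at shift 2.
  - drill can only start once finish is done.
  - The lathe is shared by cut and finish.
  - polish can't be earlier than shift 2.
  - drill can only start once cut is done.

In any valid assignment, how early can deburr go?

shift 1

deburr at shift 1 is achievable: polish -> shift 2; turn -> shift 2; cut -> shift 2; deburr -> shift 1; finish -> shift 1; grind -> shift 2; drill -> shift 3.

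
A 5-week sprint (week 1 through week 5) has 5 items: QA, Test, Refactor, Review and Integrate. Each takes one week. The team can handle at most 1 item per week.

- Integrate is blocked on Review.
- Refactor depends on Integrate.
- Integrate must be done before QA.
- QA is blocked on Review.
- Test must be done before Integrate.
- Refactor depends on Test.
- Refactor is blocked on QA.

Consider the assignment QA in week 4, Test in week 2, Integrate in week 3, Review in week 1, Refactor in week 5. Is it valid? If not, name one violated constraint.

Valid

Refactor depends on Integrate — holds.
Integrate is blocked on Review — holds.
Refactor depends on Test — holds.
Refactor is blocked on QA — holds.
Integrate must be done before QA — holds.
QA is blocked on Review — holds.
Test must be done before Integrate — holds.
The team can handle at most 1 item per week — holds.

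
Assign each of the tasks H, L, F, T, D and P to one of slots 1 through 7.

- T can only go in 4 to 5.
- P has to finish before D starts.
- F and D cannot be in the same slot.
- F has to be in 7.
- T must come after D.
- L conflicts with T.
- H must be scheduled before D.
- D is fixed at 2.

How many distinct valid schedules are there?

Splitting on T: it can be 4 (6), 5 (6). Listing each branch's schedules as (H, L, F, D, P):
T=4: (1,1,7,2,1) (1,2,7,2,1) (1,3,7,2,1) (1,5,7,2,1) (1,6,7,2,1) (1,7,7,2,1) — 6.
T=5: (1,1,7,2,1) (1,2,7,2,1) (1,3,7,2,1) (1,4,7,2,1) (1,6,7,2,1) (1,7,7,2,1) — 6.
Summing: 6 + 6 = 12.

12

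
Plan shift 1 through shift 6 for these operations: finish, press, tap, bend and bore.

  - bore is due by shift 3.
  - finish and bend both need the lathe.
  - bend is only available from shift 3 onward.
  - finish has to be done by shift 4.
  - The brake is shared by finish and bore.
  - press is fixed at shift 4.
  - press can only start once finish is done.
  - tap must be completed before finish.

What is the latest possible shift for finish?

shift 3

Precedence pushes finish to at least shift 2; finish's own window allows nothing later than shift 4; downstream work caps finish at shift 3.
finish at shift 3 is achievable: bore=shift 1, bend=shift 4, tap=shift 1, finish=shift 3, press=shift 4.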